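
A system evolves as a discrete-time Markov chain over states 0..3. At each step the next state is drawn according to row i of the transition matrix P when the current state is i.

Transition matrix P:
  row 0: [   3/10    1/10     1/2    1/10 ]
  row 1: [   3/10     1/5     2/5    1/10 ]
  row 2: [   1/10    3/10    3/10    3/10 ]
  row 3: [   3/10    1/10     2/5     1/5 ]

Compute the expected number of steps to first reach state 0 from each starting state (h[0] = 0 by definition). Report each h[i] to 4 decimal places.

First-step conditioning: h[0] = 0; for i ≠ 0, h[i] = 1 + Σ_k P[i][k]·h[k].
  h[1] = 1 + 1/5·h[1] + 2/5·h[2] + 1/10·h[3]
  h[2] = 1 + 3/10·h[1] + 3/10·h[2] + 3/10·h[3]
  h[3] = 1 + 1/10·h[1] + 2/5·h[2] + 1/5·h[3]
Solving the 3×3 linear system over states ≠ 0 gives exactly h = [0, 22/5, 26/5, 22/5] (h[0] = 0 is the target).

h = [0.0000, 4.4000, 5.2000, 4.4000]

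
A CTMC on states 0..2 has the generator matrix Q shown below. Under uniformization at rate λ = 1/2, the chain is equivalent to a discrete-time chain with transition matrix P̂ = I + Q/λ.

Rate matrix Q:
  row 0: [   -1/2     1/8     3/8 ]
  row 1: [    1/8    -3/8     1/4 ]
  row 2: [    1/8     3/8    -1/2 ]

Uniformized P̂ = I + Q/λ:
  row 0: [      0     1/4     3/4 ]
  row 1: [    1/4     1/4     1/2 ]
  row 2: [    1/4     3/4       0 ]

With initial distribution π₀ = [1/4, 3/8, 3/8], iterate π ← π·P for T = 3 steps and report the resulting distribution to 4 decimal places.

t=0: π = [0.2500, 0.3750, 0.3750]
t=1: π = [0.1875, 0.4375, 0.3750]
t=2: π = [0.2031, 0.4375, 0.3594]
t=3: π = [0.1992, 0.4297, 0.3711]

π = [0.1992, 0.4297, 0.3711]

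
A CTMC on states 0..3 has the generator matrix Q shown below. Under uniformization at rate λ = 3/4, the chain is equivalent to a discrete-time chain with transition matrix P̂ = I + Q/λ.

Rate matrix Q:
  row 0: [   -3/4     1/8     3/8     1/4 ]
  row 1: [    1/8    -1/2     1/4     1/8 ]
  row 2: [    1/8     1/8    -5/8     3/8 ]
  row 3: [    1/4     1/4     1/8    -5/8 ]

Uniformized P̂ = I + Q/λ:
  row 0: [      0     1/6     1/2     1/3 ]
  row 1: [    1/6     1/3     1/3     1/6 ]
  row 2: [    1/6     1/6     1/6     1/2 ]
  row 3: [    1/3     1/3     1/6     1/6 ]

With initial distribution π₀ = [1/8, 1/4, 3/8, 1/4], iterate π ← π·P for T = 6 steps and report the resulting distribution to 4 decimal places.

t=0: π = [0.1250, 0.2500, 0.3750, 0.2500]
t=1: π = [0.1875, 0.2500, 0.2500, 0.3125]
t=2: π = [0.1875, 0.2604, 0.2708, 0.2813]
t=3: π = [0.1823, 0.2569, 0.2726, 0.2882]
t=4: π = [0.1843, 0.2575, 0.2703, 0.2879]
t=5: π = [0.1839, 0.2576, 0.2710, 0.2875]
t=6: π = [0.1839, 0.2575, 0.2709, 0.2877]

π = [0.1839, 0.2575, 0.2709, 0.2877]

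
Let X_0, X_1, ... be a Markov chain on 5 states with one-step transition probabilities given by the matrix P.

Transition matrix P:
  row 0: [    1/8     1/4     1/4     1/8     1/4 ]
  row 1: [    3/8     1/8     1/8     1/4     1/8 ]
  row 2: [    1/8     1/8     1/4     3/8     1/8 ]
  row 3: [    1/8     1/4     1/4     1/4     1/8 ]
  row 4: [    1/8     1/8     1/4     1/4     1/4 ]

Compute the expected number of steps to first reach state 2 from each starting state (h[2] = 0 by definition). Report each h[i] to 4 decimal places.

h = [4.4444, 4.9461, 0.0000, 4.4532, 4.3828]

First-step conditioning: h[2] = 0; for i ≠ 2, h[i] = 1 + Σ_k P[i][k]·h[k].
  h[0] = 1 + 1/8·h[0] + 1/4·h[1] + 1/8·h[3] + 1/4·h[4]
  h[1] = 1 + 3/8·h[0] + 1/8·h[1] + 1/4·h[3] + 1/8·h[4]
  h[3] = 1 + 1/8·h[0] + 1/4·h[1] + 1/4·h[3] + 1/8·h[4]
  h[4] = 1 + 1/8·h[0] + 1/8·h[1] + 1/4·h[3] + 1/4·h[4]
Solving the 4×4 linear system over states ≠ 2 gives exactly h = [40/9, 4496/909, 0, 4048/909, 1328/303] (h[2] = 0 is the target).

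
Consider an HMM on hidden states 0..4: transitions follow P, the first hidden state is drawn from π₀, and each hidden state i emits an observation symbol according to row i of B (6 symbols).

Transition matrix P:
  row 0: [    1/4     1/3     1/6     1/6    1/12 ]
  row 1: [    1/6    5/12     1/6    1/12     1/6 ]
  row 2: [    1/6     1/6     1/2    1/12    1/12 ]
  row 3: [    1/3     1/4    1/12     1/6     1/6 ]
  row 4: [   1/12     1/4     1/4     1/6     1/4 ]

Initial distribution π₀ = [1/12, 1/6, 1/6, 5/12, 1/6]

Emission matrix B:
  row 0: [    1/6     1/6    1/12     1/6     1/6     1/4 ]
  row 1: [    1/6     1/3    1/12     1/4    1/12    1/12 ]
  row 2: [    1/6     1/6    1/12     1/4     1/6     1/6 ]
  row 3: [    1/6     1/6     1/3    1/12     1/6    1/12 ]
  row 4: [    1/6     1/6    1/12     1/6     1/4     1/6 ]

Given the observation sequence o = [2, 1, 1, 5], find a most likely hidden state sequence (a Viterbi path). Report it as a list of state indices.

path = [3, 1, 1, 0]

t=0: δ = [6.944e-03, 1.389e-02, 1.389e-02, 1.389e-01, 1.389e-02]  (obs o_0=2)
t=1: δ = [7.716e-03, 1.157e-02, 1.929e-03, 3.858e-03, 3.858e-03]  ψ = [3, 3, 3, 3, 3]  (obs o_1=1)
t=2: δ = [3.215e-04, 1.608e-03, 3.215e-04, 2.143e-04, 3.215e-04]  ψ = [0, 1, 1, 0, 1]  (obs o_2=1)
t=3: δ = [6.698e-05, 5.582e-05, 4.465e-05, 1.116e-05, 4.465e-05]  ψ = [1, 1, 1, 1, 1]  (obs o_3=5)
backtrack: best end state = 0; path = [3, 1, 1, 0]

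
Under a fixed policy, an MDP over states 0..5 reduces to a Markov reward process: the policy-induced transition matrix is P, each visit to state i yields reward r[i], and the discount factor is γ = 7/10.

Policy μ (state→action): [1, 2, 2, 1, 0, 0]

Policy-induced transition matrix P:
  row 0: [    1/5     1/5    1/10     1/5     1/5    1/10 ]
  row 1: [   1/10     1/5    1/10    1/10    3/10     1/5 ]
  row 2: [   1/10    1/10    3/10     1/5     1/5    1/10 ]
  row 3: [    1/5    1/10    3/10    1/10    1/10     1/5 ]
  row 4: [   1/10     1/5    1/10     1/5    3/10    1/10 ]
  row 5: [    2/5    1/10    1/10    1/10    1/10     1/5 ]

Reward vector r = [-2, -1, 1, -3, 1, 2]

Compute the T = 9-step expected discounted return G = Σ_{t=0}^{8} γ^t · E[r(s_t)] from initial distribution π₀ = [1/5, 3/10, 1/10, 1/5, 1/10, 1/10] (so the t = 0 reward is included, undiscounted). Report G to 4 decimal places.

t=0: π = [0.2000, 0.3000, 0.1000, 0.2000, 0.1000, 0.1000], E[r] = -0.9000, γ^t·E[r] = -0.900000, running G = -0.900000
t=1: π = [0.1700, 0.1600, 0.1600, 0.1400, 0.2100, 0.1600], E[r] = -0.2300, γ^t·E[r] = -0.161000, running G = -1.061000
t=2: π = [0.1790, 0.1540, 0.1600, 0.1540, 0.2070, 0.1460], E[r] = -0.3150, γ^t·E[r] = -0.154350, running G = -1.215350
t=3: π = [0.1771, 0.1540, 0.1628, 0.1546, 0.2061, 0.1454], E[r] = -0.3123, γ^t·E[r] = -0.107119, running G = -1.322469
t=4: π = [0.1768, 0.1537, 0.1635, 0.1546, 0.2060, 0.1454], E[r] = -0.3108, γ^t·E[r] = -0.074625, running G = -1.397094
t=5: π = [0.1768, 0.1537, 0.1636, 0.1546, 0.2060, 0.1454], E[r] = -0.3107, γ^t·E[r] = -0.052223, running G = -1.449317
t=6: π = [0.1768, 0.1536, 0.1636, 0.1546, 0.2060, 0.1454], E[r] = -0.3107, γ^t·E[r] = -0.036554, running G = -1.485871
t=7: π = [0.1767, 0.1536, 0.1637, 0.1546, 0.2060, 0.1454], E[r] = -0.3107, γ^t·E[r] = -0.025587, running G = -1.511458
t=8: π = [0.1767, 0.1536, 0.1637, 0.1546, 0.2060, 0.1454], E[r] = -0.3107, γ^t·E[r] = -0.017911, running G = -1.529369

G = -1.5294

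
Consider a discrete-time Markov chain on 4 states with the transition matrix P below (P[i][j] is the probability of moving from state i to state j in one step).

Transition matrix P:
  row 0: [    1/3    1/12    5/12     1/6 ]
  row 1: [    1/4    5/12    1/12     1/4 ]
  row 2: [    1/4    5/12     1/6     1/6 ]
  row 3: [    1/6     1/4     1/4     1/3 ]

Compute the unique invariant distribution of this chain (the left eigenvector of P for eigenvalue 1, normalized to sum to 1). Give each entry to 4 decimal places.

Balance equations π_j = Σ_i π_i·P[i][j]:
  π_0 = 1/3·π_0 + 1/4·π_1 + 1/4·π_2 + 1/6·π_3
  π_1 = 1/12·π_0 + 5/12·π_1 + 5/12·π_2 + 1/4·π_3
  π_2 = 5/12·π_0 + 1/12·π_1 + 1/6·π_2 + 1/4·π_3
  normalize: π_0 + π_1 + π_2 + π_3 = 1
Solving the linear system gives exactly π = [337/1338, 197/669, 50/223, 307/1338].

π = [0.2519, 0.2945, 0.2242, 0.2294]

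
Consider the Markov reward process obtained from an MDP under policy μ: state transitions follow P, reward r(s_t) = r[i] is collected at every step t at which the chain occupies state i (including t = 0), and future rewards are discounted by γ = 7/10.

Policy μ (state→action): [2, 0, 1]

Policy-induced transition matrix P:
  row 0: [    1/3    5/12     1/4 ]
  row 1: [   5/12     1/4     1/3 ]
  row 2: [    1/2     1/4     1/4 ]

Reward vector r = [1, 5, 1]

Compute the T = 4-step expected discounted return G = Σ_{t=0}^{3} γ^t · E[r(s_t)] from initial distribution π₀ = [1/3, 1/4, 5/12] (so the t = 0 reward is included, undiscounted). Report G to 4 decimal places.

t=0: π = [0.3333, 0.2500, 0.4167], E[r] = 2.0000, γ^t·E[r] = 2.000000, running G = 2.000000
t=1: π = [0.4236, 0.3056, 0.2708], E[r] = 2.2222, γ^t·E[r] = 1.555556, running G = 3.555556
t=2: π = [0.4039, 0.3206, 0.2755], E[r] = 2.2824, γ^t·E[r] = 1.118380, running G = 4.673935
t=3: π = [0.4060, 0.3173, 0.2767], E[r] = 2.2693, γ^t·E[r] = 0.778367, running G = 5.452302

G = 5.4523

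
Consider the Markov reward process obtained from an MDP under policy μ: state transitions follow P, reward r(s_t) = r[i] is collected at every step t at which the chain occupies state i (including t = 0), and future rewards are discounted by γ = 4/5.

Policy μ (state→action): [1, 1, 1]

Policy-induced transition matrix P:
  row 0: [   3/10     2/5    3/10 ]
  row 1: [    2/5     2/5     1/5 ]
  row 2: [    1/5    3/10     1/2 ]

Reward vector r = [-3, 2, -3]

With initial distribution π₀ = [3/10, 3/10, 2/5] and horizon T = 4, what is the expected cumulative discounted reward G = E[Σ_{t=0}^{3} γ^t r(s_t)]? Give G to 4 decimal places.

t=0: π = [0.3000, 0.3000, 0.4000], E[r] = -1.5000, γ^t·E[r] = -1.500000, running G = -1.500000
t=1: π = [0.2900, 0.3600, 0.3500], E[r] = -1.2000, γ^t·E[r] = -0.960000, running G = -2.460000
t=2: π = [0.3010, 0.3650, 0.3340], E[r] = -1.1750, γ^t·E[r] = -0.752000, running G = -3.212000
t=3: π = [0.3031, 0.3666, 0.3303], E[r] = -1.1670, γ^t·E[r] = -0.597504, running G = -3.809504

G = -3.8095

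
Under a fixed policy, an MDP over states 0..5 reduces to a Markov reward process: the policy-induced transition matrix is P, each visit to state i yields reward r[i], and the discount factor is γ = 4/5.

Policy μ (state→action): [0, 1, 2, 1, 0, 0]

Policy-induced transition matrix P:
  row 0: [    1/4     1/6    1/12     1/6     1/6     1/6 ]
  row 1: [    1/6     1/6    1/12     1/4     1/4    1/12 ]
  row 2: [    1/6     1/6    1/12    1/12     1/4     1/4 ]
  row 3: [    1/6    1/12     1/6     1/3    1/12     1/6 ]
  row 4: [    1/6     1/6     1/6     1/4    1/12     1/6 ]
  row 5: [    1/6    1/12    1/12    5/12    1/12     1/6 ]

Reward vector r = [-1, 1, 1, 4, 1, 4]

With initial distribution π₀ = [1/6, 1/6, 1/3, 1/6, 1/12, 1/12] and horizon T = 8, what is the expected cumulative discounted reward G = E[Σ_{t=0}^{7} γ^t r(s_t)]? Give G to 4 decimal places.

t=0: π = [0.1667, 0.1667, 0.3333, 0.1667, 0.0833, 0.0833], E[r] = 1.4167, γ^t·E[r] = 1.416667, running G = 1.416667
t=1: π = [0.1806, 0.1458, 0.1042, 0.2083, 0.1806, 0.1806], E[r] = 1.8056, γ^t·E[r] = 1.444444, running G = 2.861111
t=2: π = [0.1817, 0.1343, 0.1157, 0.2650, 0.1400, 0.1632], E[r] = 1.9213, γ^t·E[r] = 1.229630, running G = 4.090741
t=3: π = [0.1818, 0.1310, 0.1171, 0.2649, 0.1401, 0.1651], E[r] = 1.9263, γ^t·E[r] = 0.986272, running G = 5.077012
t=4: π = [0.1818, 0.1308, 0.1171, 0.2649, 0.1398, 0.1655], E[r] = 1.9277, γ^t·E[r] = 0.789574, running G = 5.866586
t=5: π = [0.1818, 0.1308, 0.1171, 0.2650, 0.1398, 0.1655], E[r] = 1.9279, γ^t·E[r] = 0.631739, running G = 6.498325
t=6: π = [0.1818, 0.1308, 0.1171, 0.2650, 0.1398, 0.1655], E[r] = 1.9280, γ^t·E[r] = 0.505401, running G = 7.003727
t=7: π = [0.1818, 0.1308, 0.1171, 0.2650, 0.1398, 0.1655], E[r] = 1.9280, γ^t·E[r] = 0.404322, running G = 7.408049

G = 7.4080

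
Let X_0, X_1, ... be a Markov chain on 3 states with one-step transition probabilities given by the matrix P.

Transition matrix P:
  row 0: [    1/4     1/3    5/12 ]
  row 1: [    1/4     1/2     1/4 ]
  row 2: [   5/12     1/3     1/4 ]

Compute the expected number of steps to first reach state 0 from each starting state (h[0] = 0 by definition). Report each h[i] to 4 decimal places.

First-step conditioning: h[0] = 0; for i ≠ 0, h[i] = 1 + Σ_k P[i][k]·h[k].
  h[1] = 1 + 1/2·h[1] + 1/4·h[2]
  h[2] = 1 + 1/3·h[1] + 1/4·h[2]
Solving the 2×2 linear system over states ≠ 0 gives exactly h = [0, 24/7, 20/7] (h[0] = 0 is the target).

h = [0.0000, 3.4286, 2.8571]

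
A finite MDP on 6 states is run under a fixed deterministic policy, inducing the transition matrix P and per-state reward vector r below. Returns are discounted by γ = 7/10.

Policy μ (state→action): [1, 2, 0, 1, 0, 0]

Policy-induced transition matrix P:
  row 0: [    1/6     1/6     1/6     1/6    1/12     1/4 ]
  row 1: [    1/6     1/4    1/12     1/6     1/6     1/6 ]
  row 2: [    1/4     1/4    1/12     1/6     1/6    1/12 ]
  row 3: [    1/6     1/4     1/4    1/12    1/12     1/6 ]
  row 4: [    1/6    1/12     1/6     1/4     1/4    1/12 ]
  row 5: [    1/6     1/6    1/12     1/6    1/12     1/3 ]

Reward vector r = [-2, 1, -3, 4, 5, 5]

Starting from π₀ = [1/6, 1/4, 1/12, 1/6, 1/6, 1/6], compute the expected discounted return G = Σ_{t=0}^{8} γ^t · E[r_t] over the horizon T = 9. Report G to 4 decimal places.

t=0: π = [0.1667, 0.2500, 0.0833, 0.1667, 0.1667, 0.1667], E[r] = 2.0000, γ^t·E[r] = 2.000000, running G = 2.000000
t=1: π = [0.1736, 0.1944, 0.1389, 0.1667, 0.1389, 0.1875], E[r] = 1.7292, γ^t·E[r] = 1.210417, running G = 3.210417
t=2: π = [0.1782, 0.1968, 0.1372, 0.1644, 0.1343, 0.1892], E[r] = 1.7037, γ^t·E[r] = 0.834815, running G = 4.045231
t=3: π = [0.1781, 0.1970, 0.1368, 0.1642, 0.1335, 0.1904], E[r] = 1.7070, γ^t·E[r] = 0.585512, running G = 4.630743
t=4: π = [0.1781, 0.1970, 0.1367, 0.1641, 0.1334, 0.1907], E[r] = 1.7080, γ^t·E[r] = 0.410093, running G = 5.040836
t=5: π = [0.1781, 0.1970, 0.1366, 0.1641, 0.1334, 0.1908], E[r] = 1.7082, γ^t·E[r] = 0.287104, running G = 5.327940
t=6: π = [0.1781, 0.1970, 0.1366, 0.1641, 0.1334, 0.1908], E[r] = 1.7083, γ^t·E[r] = 0.200978, running G = 5.528918
t=7: π = [0.1781, 0.1970, 0.1366, 0.1641, 0.1334, 0.1908], E[r] = 1.7083, γ^t·E[r] = 0.140686, running G = 5.669604
t=8: π = [0.1781, 0.1970, 0.1366, 0.1641, 0.1334, 0.1908], E[r] = 1.7083, γ^t·E[r] = 0.098480, running G = 5.768084

G = 5.7681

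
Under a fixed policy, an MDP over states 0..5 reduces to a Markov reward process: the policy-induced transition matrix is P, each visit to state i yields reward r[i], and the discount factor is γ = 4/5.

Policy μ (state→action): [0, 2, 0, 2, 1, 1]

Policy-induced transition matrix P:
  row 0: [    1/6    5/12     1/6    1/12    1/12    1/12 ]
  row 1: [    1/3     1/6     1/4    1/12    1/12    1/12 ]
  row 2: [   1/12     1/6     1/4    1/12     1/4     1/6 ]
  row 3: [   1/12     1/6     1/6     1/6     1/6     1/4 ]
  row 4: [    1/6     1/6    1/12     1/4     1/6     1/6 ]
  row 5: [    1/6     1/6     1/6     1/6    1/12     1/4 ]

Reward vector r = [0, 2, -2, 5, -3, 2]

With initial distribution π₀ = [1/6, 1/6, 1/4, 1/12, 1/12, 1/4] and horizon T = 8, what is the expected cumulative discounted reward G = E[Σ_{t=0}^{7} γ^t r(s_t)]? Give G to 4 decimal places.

t=0: π = [0.1667, 0.1667, 0.2500, 0.0833, 0.0833, 0.2500], E[r] = 0.5000, γ^t·E[r] = 0.500000, running G = 0.500000
t=1: π = [0.1667, 0.2083, 0.1944, 0.1250, 0.1389, 0.1667], E[r] = 0.5694, γ^t·E[r] = 0.455556, running G = 0.955556
t=2: π = [0.1748, 0.2083, 0.1887, 0.1308, 0.1377, 0.1597], E[r] = 0.5995, γ^t·E[r] = 0.383704, running G = 1.339259
t=3: π = [0.1748, 0.2104, 0.1883, 0.1305, 0.1372, 0.1590], E[r] = 0.6031, γ^t·E[r] = 0.308790, running G = 1.648049
t=4: π = [0.1752, 0.2104, 0.1885, 0.1303, 0.1370, 0.1587], E[r] = 0.6017, γ^t·E[r] = 0.246459, running G = 1.894509
t=5: π = [0.1752, 0.2105, 0.1885, 0.1303, 0.1370, 0.1586], E[r] = 0.6014, γ^t·E[r] = 0.197067, running G = 2.091576
t=6: π = [0.1752, 0.2105, 0.1885, 0.1302, 0.1370, 0.1586], E[r] = 0.6013, γ^t·E[r] = 0.157625, running G = 2.249201
t=7: π = [0.1752, 0.2105, 0.1885, 0.1302, 0.1370, 0.1586], E[r] = 0.6013, γ^t·E[r] = 0.126097, running G = 2.375298

G = 2.3753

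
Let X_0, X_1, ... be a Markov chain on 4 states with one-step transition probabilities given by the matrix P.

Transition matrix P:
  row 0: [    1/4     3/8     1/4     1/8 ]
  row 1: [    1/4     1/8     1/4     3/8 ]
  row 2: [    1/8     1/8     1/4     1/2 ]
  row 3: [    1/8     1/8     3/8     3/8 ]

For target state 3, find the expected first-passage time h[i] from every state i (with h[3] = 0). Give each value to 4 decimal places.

First-step conditioning: h[3] = 0; for i ≠ 3, h[i] = 1 + Σ_k P[i][k]·h[k].
  h[0] = 1 + 1/4·h[0] + 3/8·h[1] + 1/4·h[2]
  h[1] = 1 + 1/4·h[0] + 1/8·h[1] + 1/4·h[2]
  h[2] = 1 + 1/8·h[0] + 1/8·h[1] + 1/4·h[2]
Solving the 3×3 linear system over states ≠ 3 gives exactly h = [32/9, 128/45, 12/5, 0] (h[3] = 0 is the target).

h = [3.5556, 2.8444, 2.4000, 0.0000]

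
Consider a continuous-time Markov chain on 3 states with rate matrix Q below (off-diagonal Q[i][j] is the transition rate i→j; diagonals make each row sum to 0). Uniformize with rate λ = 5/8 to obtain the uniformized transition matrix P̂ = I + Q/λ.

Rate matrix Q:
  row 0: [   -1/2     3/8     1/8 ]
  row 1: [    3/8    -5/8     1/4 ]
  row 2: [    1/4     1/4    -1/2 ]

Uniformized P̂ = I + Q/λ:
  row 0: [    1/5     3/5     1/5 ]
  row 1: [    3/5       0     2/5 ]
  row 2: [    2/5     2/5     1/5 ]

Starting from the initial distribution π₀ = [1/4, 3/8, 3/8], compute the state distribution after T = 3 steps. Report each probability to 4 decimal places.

π = [0.3980, 0.3290, 0.2730]

t=0: π = [0.2500, 0.3750, 0.3750]
t=1: π = [0.4250, 0.3000, 0.2750]
t=2: π = [0.3750, 0.3650, 0.2600]
t=3: π = [0.3980, 0.3290, 0.2730]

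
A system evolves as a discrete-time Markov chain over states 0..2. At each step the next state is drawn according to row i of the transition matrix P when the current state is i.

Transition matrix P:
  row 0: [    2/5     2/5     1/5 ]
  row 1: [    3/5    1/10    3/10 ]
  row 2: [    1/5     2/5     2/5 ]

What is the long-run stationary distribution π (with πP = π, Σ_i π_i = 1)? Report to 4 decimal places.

π = [0.4038, 0.3077, 0.2885]

Balance equations π_j = Σ_i π_i·P[i][j]:
  π_0 = 2/5·π_0 + 3/5·π_1 + 1/5·π_2
  π_1 = 2/5·π_0 + 1/10·π_1 + 2/5·π_2
  normalize: π_0 + π_1 + π_2 = 1
Solving the linear system gives exactly π = [21/52, 4/13, 15/52].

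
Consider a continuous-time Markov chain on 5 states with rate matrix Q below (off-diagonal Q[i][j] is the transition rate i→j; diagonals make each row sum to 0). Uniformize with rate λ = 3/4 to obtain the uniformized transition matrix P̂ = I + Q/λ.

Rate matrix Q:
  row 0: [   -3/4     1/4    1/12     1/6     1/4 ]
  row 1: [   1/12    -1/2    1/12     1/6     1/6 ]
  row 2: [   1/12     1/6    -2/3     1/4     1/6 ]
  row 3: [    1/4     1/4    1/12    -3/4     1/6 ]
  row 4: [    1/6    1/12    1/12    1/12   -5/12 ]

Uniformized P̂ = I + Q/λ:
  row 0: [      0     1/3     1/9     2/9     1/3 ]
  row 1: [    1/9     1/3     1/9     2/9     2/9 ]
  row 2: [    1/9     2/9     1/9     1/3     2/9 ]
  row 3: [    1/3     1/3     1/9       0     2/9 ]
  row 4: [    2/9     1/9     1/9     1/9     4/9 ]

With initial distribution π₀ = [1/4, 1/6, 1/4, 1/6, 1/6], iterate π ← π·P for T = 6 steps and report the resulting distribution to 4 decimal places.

t=0: π = [0.2500, 0.1667, 0.2500, 0.1667, 0.1667]
t=1: π = [0.1389, 0.2685, 0.1111, 0.1944, 0.2870]
t=2: π = [0.1708, 0.2572, 0.1111, 0.1595, 0.3014]
t=3: π = [0.1611, 0.2540, 0.1111, 0.1656, 0.3082]
t=4: π = [0.1643, 0.2525, 0.1111, 0.1635, 0.3086]
t=5: π = [0.1635, 0.2524, 0.1111, 0.1639, 0.3091]
t=6: π = [0.1637, 0.2523, 0.1111, 0.1638, 0.3091]

π = [0.1637, 0.2523, 0.1111, 0.1638, 0.3091]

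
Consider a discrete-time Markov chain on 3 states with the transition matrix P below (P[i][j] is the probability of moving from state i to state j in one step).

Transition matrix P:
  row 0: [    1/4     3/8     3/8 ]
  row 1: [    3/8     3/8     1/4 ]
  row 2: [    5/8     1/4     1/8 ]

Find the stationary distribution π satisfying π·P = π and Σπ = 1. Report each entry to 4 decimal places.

π = [0.3924, 0.3418, 0.2658]

Balance equations π_j = Σ_i π_i·P[i][j]:
  π_0 = 1/4·π_0 + 3/8·π_1 + 5/8·π_2
  π_1 = 3/8·π_0 + 3/8·π_1 + 1/4·π_2
  normalize: π_0 + π_1 + π_2 = 1
Solving the linear system gives exactly π = [31/79, 27/79, 21/79].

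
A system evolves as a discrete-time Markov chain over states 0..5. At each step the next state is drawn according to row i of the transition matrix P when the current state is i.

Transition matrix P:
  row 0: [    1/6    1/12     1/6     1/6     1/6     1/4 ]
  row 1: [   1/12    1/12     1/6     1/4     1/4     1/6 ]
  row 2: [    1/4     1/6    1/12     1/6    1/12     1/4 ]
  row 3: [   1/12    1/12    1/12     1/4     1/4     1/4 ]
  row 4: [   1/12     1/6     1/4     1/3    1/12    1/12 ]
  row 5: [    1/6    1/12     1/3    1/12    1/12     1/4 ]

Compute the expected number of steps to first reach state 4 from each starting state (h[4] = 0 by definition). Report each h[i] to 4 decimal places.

h = [6.4969, 5.8471, 6.9466, 5.8654, 0.0000, 7.1659]

First-step conditioning: h[4] = 0; for i ≠ 4, h[i] = 1 + Σ_k P[i][k]·h[k].
  h[0] = 1 + 1/6·h[0] + 1/12·h[1] + 1/6·h[2] + 1/6·h[3] + 1/4·h[5]
  h[1] = 1 + 1/12·h[0] + 1/12·h[1] + 1/6·h[2] + 1/4·h[3] + 1/6·h[5]
  h[2] = 1 + 1/4·h[0] + 1/6·h[1] + 1/12·h[2] + 1/6·h[3] + 1/4·h[5]
  h[3] = 1 + 1/12·h[0] + 1/12·h[1] + 1/12·h[2] + 1/4·h[3] + 1/4·h[5]
  h[5] = 1 + 1/6·h[0] + 1/12·h[1] + 1/3·h[2] + 1/12·h[3] + 1/4·h[5]
Solving the 5×5 linear system over states ≠ 4 gives exactly h = [247524/38099, 222768/38099, 264660/38099, 223464/38099, 0, 273012/38099] (h[4] = 0 is the target).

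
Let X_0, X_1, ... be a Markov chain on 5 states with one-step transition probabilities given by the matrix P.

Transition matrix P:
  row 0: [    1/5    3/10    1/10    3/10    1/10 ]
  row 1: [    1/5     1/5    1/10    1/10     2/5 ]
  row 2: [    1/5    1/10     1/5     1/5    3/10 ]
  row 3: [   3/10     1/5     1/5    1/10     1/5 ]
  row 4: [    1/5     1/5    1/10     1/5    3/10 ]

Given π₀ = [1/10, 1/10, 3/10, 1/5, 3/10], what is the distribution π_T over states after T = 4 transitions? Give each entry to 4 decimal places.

π = [0.2183, 0.2087, 0.1314, 0.1828, 0.2589]

t=0: π = [0.1000, 0.1000, 0.3000, 0.2000, 0.3000]
t=1: π = [0.2200, 0.1800, 0.1500, 0.1800, 0.2700]
t=2: π = [0.2180, 0.2070, 0.1330, 0.1860, 0.2560]
t=3: π = [0.2186, 0.2085, 0.1319, 0.1825, 0.2585]
t=4: π = [0.2183, 0.2087, 0.1314, 0.1828, 0.2589]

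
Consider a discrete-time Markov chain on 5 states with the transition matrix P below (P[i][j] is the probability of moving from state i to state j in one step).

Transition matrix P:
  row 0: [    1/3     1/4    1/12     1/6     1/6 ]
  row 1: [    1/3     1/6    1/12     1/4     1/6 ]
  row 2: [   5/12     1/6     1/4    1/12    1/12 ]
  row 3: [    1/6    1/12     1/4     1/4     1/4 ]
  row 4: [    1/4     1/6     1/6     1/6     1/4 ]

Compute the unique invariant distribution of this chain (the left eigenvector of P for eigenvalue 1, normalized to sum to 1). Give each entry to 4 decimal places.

Balance equations π_j = Σ_i π_i·P[i][j]:
  π_0 = 1/3·π_0 + 1/3·π_1 + 5/12·π_2 + 1/6·π_3 + 1/4·π_4
  π_1 = 1/4·π_0 + 1/6·π_1 + 1/6·π_2 + 1/12·π_3 + 1/6·π_4
  π_2 = 1/12·π_0 + 1/12·π_1 + 1/4·π_2 + 1/4·π_3 + 1/6·π_4
  π_3 = 1/6·π_0 + 1/4·π_1 + 1/12·π_2 + 1/4·π_3 + 1/6·π_4
  normalize: π_0 + π_1 + π_2 + π_3 + π_4 = 1
Solving the linear system gives exactly π = [548/1825, 2897/16425, 2549/16425, 1006/5475, 3029/16425].

π = [0.3003, 0.1764, 0.1552, 0.1837, 0.1844]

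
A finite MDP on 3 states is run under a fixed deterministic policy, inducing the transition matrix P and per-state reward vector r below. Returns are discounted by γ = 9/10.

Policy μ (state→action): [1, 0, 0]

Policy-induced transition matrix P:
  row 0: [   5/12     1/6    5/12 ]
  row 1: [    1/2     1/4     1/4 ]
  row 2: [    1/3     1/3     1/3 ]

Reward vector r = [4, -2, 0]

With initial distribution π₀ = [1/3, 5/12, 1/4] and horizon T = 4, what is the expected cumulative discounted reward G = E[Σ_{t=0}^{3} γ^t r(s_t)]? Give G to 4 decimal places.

G = 3.3808

t=0: π = [0.3333, 0.4167, 0.2500], E[r] = 0.5000, γ^t·E[r] = 0.500000, running G = 0.500000
t=1: π = [0.4306, 0.2431, 0.3264], E[r] = 1.2361, γ^t·E[r] = 1.112500, running G = 1.612500
t=2: π = [0.4097, 0.2413, 0.3490], E[r] = 1.1563, γ^t·E[r] = 0.936563, running G = 2.549063
t=3: π = [0.4077, 0.2449, 0.3474], E[r] = 1.1409, γ^t·E[r] = 0.831727, running G = 3.380789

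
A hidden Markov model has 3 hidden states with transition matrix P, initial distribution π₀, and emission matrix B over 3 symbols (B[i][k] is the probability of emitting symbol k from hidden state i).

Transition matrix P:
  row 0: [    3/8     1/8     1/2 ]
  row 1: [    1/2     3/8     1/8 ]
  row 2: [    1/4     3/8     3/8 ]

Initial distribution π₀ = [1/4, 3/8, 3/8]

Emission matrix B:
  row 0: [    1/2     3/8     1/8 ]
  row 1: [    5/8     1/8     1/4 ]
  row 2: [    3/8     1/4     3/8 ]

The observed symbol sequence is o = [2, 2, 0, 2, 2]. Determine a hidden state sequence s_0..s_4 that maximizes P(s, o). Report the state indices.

path = [2, 1, 0, 2, 2]

t=0: δ = [3.125e-02, 9.375e-02, 1.406e-01]  (obs o_0=2)
t=1: δ = [5.859e-03, 1.318e-02, 1.978e-02]  ψ = [1, 2, 2]  (obs o_1=2)
t=2: δ = [3.296e-03, 4.635e-03, 2.781e-03]  ψ = [1, 2, 2]  (obs o_2=0)
t=3: δ = [2.897e-04, 4.345e-04, 6.180e-04]  ψ = [1, 1, 0]  (obs o_3=2)
t=4: δ = [2.716e-05, 5.794e-05, 8.690e-05]  ψ = [1, 2, 2]  (obs o_4=2)
backtrack: best end state = 2; path = [2, 1, 0, 2, 2]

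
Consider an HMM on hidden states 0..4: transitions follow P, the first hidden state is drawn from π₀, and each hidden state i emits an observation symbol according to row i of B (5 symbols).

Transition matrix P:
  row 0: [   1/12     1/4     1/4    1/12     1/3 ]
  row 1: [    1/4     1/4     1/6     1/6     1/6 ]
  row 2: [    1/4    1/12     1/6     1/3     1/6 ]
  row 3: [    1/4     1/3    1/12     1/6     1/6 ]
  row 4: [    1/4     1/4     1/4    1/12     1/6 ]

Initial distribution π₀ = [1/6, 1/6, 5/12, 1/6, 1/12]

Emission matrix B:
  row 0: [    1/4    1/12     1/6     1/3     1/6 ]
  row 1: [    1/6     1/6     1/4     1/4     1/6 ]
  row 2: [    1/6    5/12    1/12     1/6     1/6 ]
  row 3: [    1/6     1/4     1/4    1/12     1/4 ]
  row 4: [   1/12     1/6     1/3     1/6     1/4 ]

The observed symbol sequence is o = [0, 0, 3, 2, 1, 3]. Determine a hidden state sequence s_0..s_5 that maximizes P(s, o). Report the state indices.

path = [2, 3, 0, 4, 2, 0]

t=0: δ = [4.167e-02, 2.778e-02, 6.944e-02, 2.778e-02, 6.944e-03]  (obs o_0=0)
t=1: δ = [4.340e-03, 1.736e-03, 1.929e-03, 3.858e-03, 1.157e-03]  ψ = [2, 0, 2, 2, 0]  (obs o_1=0)
t=2: δ = [3.215e-04, 3.215e-04, 1.808e-04, 5.358e-05, 2.411e-04]  ψ = [3, 3, 0, 2, 0]  (obs o_2=3)
t=3: δ = [1.340e-05, 2.009e-05, 6.698e-06, 1.507e-05, 3.572e-05]  ψ = [1, 0, 0, 2, 0]  (obs o_3=2)
t=4: δ = [7.442e-07, 1.488e-06, 3.721e-06, 8.372e-07, 9.923e-07]  ψ = [4, 4, 4, 1, 4]  (obs o_4=1)
t=5: δ = [3.101e-07, 9.303e-08, 1.034e-07, 1.034e-07, 1.034e-07]  ψ = [2, 1, 2, 2, 2]  (obs o_5=3)
backtrack: best end state = 0; path = [2, 3, 0, 4, 2, 0]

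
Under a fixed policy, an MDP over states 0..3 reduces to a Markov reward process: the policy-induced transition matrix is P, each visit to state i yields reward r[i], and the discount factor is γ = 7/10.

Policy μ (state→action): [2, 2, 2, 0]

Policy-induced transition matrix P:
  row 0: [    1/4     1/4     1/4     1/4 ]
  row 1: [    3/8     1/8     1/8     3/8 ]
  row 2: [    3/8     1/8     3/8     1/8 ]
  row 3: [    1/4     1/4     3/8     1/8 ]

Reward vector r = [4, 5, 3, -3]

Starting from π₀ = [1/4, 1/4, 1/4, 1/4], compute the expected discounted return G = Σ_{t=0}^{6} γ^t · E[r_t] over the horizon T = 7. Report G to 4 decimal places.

G = 7.2055

t=0: π = [0.2500, 0.2500, 0.2500, 0.2500], E[r] = 2.2500, γ^t·E[r] = 2.250000, running G = 2.250000
t=1: π = [0.3125, 0.1875, 0.2813, 0.2188], E[r] = 2.3750, γ^t·E[r] = 1.662500, running G = 3.912500
t=2: π = [0.3086, 0.1914, 0.2891, 0.2109], E[r] = 2.4258, γ^t·E[r] = 1.188633, running G = 5.101133
t=3: π = [0.3101, 0.1899, 0.2886, 0.2114], E[r] = 2.4214, γ^t·E[r] = 0.830536, running G = 5.931668
t=4: π = [0.3098, 0.1902, 0.2888, 0.2112], E[r] = 2.4227, γ^t·E[r] = 0.581697, running G = 6.513366
t=5: π = [0.3099, 0.1901, 0.2887, 0.2113], E[r] = 2.4225, γ^t·E[r] = 0.407148, running G = 6.920514
t=6: π = [0.3099, 0.1901, 0.2887, 0.2113], E[r] = 2.4225, γ^t·E[r] = 0.285010, running G = 7.205524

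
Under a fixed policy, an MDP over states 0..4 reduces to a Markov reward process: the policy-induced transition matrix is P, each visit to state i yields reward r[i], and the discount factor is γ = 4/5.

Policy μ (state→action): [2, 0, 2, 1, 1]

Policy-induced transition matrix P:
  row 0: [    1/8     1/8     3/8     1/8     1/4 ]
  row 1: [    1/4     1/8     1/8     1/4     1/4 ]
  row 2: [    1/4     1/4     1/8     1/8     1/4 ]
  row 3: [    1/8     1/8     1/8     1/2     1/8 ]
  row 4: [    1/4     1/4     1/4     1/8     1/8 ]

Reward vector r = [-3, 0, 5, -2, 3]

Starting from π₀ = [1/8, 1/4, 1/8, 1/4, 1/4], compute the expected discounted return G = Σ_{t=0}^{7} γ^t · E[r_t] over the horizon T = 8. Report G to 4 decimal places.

G = 2.0411

t=0: π = [0.1250, 0.2500, 0.1250, 0.2500, 0.2500], E[r] = 0.5000, γ^t·E[r] = 0.500000, running G = 0.500000
t=1: π = [0.2031, 0.1719, 0.1875, 0.2500, 0.1875], E[r] = 0.3906, γ^t·E[r] = 0.312500, running G = 0.812500
t=2: π = [0.1934, 0.1719, 0.1992, 0.2402, 0.1953], E[r] = 0.5215, γ^t·E[r] = 0.333750, running G = 1.146250
t=3: π = [0.1958, 0.1743, 0.1978, 0.2366, 0.1956], E[r] = 0.5149, γ^t·E[r] = 0.263625, running G = 1.409875
t=4: π = [0.1960, 0.1742, 0.1984, 0.2355, 0.1960], E[r] = 0.5211, γ^t·E[r] = 0.213425, running G = 1.623300
t=5: π = [0.1961, 0.1743, 0.1985, 0.2351, 0.1961], E[r] = 0.5223, γ^t·E[r] = 0.171131, running G = 1.794431
t=6: π = [0.1961, 0.1743, 0.1985, 0.2349, 0.1961], E[r] = 0.5227, γ^t·E[r] = 0.137033, running G = 1.931464
t=7: π = [0.1961, 0.1743, 0.1985, 0.2349, 0.1961], E[r] = 0.5229, γ^t·E[r] = 0.109662, running G = 2.041126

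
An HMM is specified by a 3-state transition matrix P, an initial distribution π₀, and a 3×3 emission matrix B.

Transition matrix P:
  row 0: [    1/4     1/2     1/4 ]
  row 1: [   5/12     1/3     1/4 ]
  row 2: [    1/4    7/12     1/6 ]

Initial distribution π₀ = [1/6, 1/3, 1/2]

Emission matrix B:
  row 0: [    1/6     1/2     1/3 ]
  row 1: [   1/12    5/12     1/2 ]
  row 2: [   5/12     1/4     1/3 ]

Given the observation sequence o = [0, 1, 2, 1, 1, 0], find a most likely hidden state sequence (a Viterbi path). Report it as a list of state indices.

t=0: δ = [2.778e-02, 2.778e-02, 2.083e-01]  (obs o_0=0)
t=1: δ = [2.604e-02, 5.064e-02, 8.681e-03]  ψ = [2, 2, 2]  (obs o_1=1)
t=2: δ = [7.033e-03, 8.439e-03, 4.220e-03]  ψ = [1, 1, 1]  (obs o_2=2)
t=3: δ = [1.758e-03, 1.465e-03, 5.275e-04]  ψ = [1, 0, 1]  (obs o_3=1)
t=4: δ = [3.052e-04, 3.663e-04, 1.099e-04]  ψ = [1, 0, 0]  (obs o_4=1)
t=5: δ = [2.544e-05, 1.272e-05, 3.816e-05]  ψ = [1, 0, 1]  (obs o_5=0)
backtrack: best end state = 2; path = [2, 1, 1, 0, 1, 2]

path = [2, 1, 1, 0, 1, 2]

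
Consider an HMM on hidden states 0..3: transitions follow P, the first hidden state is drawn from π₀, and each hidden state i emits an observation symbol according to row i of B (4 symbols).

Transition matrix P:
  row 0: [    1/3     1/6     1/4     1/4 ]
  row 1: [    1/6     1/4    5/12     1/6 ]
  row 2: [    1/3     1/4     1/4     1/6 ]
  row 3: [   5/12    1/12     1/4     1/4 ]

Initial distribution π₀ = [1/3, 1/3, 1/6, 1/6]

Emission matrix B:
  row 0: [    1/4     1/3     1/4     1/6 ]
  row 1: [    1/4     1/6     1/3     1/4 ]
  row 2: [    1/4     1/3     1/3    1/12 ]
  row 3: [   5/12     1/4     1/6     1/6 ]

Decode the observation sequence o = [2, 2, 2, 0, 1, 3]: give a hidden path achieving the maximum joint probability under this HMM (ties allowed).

path = [1, 2, 0, 3, 0, 0]

t=0: δ = [8.333e-02, 1.111e-01, 5.556e-02, 2.778e-02]  (obs o_0=2)
t=1: δ = [6.944e-03, 9.259e-03, 1.543e-02, 3.472e-03]  ψ = [0, 1, 1, 0]  (obs o_1=2)
t=2: δ = [1.286e-03, 1.286e-03, 1.286e-03, 4.287e-04]  ψ = [2, 2, 1, 2]  (obs o_2=2)
t=3: δ = [1.072e-04, 8.038e-05, 1.340e-04, 1.340e-04]  ψ = [0, 1, 1, 0]  (obs o_3=0)
t=4: δ = [1.861e-05, 5.582e-06, 1.116e-05, 8.372e-06]  ψ = [3, 2, 1, 3]  (obs o_4=1)
t=5: δ = [1.034e-06, 7.752e-07, 3.876e-07, 7.752e-07]  ψ = [0, 0, 0, 0]  (obs o_5=3)
backtrack: best end state = 0; path = [1, 2, 0, 3, 0, 0]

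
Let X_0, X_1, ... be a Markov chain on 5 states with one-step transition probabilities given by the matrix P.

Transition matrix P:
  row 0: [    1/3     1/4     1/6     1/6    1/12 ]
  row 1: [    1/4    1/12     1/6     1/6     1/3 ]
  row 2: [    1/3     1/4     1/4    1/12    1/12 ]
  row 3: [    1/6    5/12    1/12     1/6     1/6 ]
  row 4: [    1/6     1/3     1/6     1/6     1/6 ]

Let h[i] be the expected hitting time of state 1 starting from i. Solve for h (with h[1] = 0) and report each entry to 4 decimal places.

h = [3.5189, 0.0000, 3.5751, 2.9011, 3.1990]

First-step conditioning: h[1] = 0; for i ≠ 1, h[i] = 1 + Σ_k P[i][k]·h[k].
  h[0] = 1 + 1/3·h[0] + 1/6·h[2] + 1/6·h[3] + 1/12·h[4]
  h[2] = 1 + 1/3·h[0] + 1/4·h[2] + 1/12·h[3] + 1/12·h[4]
  h[3] = 1 + 1/6·h[0] + 1/12·h[2] + 1/6·h[3] + 1/6·h[4]
  h[4] = 1 + 1/6·h[0] + 1/6·h[2] + 1/6·h[3] + 1/6·h[4]
Solving the 4×4 linear system over states ≠ 1 gives exactly h = [2882/819, 0, 976/273, 264/91, 2620/819] (h[1] = 0 is the target).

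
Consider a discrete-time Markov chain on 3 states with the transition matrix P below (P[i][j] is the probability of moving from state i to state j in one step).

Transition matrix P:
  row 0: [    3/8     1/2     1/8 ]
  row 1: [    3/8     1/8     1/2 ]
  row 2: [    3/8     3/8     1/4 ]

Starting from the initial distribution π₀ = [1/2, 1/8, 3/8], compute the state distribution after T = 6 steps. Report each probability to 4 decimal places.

π = [0.3750, 0.3374, 0.2876]

t=0: π = [0.5000, 0.1250, 0.3750]
t=1: π = [0.3750, 0.4063, 0.2188]
t=2: π = [0.3750, 0.3203, 0.3047]
t=3: π = [0.3750, 0.3418, 0.2832]
t=4: π = [0.3750, 0.3364, 0.2886]
t=5: π = [0.3750, 0.3378, 0.2872]
t=6: π = [0.3750, 0.3374, 0.2876]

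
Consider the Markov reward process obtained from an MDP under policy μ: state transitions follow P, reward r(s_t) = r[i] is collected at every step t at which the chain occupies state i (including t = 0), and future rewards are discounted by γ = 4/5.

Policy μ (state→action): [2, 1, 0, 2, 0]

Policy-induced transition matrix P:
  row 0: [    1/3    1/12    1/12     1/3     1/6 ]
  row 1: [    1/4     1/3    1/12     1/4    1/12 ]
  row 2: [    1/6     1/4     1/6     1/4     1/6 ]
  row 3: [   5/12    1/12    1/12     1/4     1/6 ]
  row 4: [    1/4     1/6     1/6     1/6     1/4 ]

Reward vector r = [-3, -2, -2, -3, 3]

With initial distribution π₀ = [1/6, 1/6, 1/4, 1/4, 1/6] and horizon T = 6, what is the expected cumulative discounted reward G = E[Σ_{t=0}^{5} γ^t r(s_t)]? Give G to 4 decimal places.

G = -6.2243

t=0: π = [0.1667, 0.1667, 0.2500, 0.2500, 0.1667], E[r] = -1.5833, γ^t·E[r] = -1.583333, running G = -1.583333
t=1: π = [0.2847, 0.1806, 0.1181, 0.2500, 0.1667], E[r] = -1.7014, γ^t·E[r] = -1.361111, running G = -2.944444
t=2: π = [0.3056, 0.1620, 0.1071, 0.2598, 0.1655], E[r] = -1.7378, γ^t·E[r] = -1.112222, running G = -4.056667
t=3: π = [0.3098, 0.1555, 0.1060, 0.2617, 0.1670], E[r] = -1.7367, γ^t·E[r] = -0.889210, running G = -4.945877
t=4: π = [0.3106, 0.1538, 0.1061, 0.2619, 0.1676], E[r] = -1.7344, γ^t·E[r] = -0.710405, running G = -5.656281
t=5: π = [0.3107, 0.1534, 0.1061, 0.2619, 0.1678], E[r] = -1.7335, γ^t·E[r] = -0.568037, running G = -6.224318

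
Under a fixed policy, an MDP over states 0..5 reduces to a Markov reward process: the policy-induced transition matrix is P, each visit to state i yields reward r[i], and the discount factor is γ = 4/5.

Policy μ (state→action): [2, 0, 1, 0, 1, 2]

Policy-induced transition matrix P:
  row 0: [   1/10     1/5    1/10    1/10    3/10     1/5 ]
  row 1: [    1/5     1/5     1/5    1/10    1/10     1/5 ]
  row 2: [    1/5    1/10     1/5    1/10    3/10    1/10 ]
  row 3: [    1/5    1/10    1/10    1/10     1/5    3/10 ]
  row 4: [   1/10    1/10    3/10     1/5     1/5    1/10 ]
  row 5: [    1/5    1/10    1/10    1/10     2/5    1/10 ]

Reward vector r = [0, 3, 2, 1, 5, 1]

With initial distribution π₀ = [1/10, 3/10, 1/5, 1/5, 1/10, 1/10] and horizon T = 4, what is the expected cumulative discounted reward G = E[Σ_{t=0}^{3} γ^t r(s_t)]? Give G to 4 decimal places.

G = 6.4672

t=0: π = [0.1000, 0.3000, 0.2000, 0.2000, 0.1000, 0.1000], E[r] = 2.1000, γ^t·E[r] = 2.100000, running G = 2.100000
t=1: π = [0.1800, 0.1400, 0.1700, 0.1100, 0.2200, 0.1800], E[r] = 2.1500, γ^t·E[r] = 1.720000, running G = 3.820000
t=2: π = [0.1600, 0.1320, 0.1750, 0.1220, 0.2570, 0.1540], E[r] = 2.3070, γ^t·E[r] = 1.476480, running G = 5.296480
t=3: π = [0.1583, 0.1292, 0.1821, 0.1257, 0.2511, 0.1536], E[r] = 2.2866, γ^t·E[r] = 1.170739, running G = 6.467219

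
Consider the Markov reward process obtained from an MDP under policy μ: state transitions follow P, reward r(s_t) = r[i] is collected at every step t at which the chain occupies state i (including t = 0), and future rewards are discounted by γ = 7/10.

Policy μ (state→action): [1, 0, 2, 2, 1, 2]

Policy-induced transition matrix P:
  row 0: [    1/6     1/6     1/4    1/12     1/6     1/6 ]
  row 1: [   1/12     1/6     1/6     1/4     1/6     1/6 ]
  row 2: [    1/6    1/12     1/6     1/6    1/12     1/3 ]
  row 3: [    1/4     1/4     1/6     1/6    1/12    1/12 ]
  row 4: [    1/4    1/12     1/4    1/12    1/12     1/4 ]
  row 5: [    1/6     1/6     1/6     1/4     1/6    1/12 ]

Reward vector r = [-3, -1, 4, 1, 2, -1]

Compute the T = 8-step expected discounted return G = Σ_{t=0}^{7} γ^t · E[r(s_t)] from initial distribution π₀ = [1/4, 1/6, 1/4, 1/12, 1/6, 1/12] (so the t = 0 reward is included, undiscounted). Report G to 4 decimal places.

G = 1.1169

t=0: π = [0.2500, 0.1667, 0.2500, 0.0833, 0.1667, 0.0833], E[r] = 0.4167, γ^t·E[r] = 0.416667, running G = 0.416667
t=1: π = [0.1736, 0.1389, 0.2014, 0.1528, 0.1250, 0.2083], E[r] = 0.3403, γ^t·E[r] = 0.238194, running G = 0.654861
t=2: π = [0.1782, 0.1522, 0.1916, 0.1707, 0.1267, 0.1806], E[r] = 0.3229, γ^t·E[r] = 0.158229, running G = 0.813090
t=3: π = [0.1788, 0.1544, 0.1921, 0.1690, 0.1259, 0.1799], E[r] = 0.3186, γ^t·E[r] = 0.109272, running G = 0.922362
t=4: π = [0.1784, 0.1542, 0.1921, 0.1691, 0.1261, 0.1801], E[r] = 0.3200, γ^t·E[r] = 0.076843, running G = 0.999205
t=5: π = [0.1784, 0.1542, 0.1920, 0.1692, 0.1261, 0.1801], E[r] = 0.3199, γ^t·E[r] = 0.053759, running G = 1.052964
t=6: π = [0.1784, 0.1543, 0.1920, 0.1692, 0.1261, 0.1801], E[r] = 0.3199, γ^t·E[r] = 0.037632, running G = 1.090596
t=7: π = [0.1784, 0.1543, 0.1920, 0.1692, 0.1261, 0.1801], E[r] = 0.3199, γ^t·E[r] = 0.026342, running G = 1.116939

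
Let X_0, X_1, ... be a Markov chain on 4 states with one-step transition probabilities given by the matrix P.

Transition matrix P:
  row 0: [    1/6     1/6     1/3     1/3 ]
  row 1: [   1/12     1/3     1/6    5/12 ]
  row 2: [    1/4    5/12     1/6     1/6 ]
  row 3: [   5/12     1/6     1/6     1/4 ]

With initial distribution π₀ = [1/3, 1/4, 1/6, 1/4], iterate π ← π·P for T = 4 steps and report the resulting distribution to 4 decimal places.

π = [0.2364, 0.2620, 0.2058, 0.2959]

t=0: π = [0.3333, 0.2500, 0.1667, 0.2500]
t=1: π = [0.2222, 0.2500, 0.2222, 0.3056]
t=2: π = [0.2407, 0.2639, 0.2037, 0.2917]
t=3: π = [0.2346, 0.2616, 0.2068, 0.2971]
t=4: π = [0.2364, 0.2620, 0.2058, 0.2959]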